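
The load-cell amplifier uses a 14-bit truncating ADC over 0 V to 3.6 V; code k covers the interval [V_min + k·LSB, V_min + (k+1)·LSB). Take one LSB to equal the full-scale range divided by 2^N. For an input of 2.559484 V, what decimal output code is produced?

Full-scale range = 3.6 V. LSB = 3.6 V / 2^14 ≈ 219.7 µV.
V_in − V_min = 2.559484 − (0) = 2.559484 V.
Divide by LSB: 2.559484 × 16384/3.6 = 11648.4961.
Truncating gives code 11648.

11648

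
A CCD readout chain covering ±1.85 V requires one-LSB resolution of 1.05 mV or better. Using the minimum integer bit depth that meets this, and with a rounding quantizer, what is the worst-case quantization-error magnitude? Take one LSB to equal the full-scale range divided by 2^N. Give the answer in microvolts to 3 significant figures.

452 µV

Range = 1.85 − (-1.85) = 3.7 V.
3.7 V / 1.05 mV = 3524. Since 2^11 = 2048 and 2^12 = 4096, N = 12.
LSB = 3.7 V ÷ 2^12 = 3.7/4096 V = 0.90332 mV.
|e|_max = LSB/2 = 452 µV.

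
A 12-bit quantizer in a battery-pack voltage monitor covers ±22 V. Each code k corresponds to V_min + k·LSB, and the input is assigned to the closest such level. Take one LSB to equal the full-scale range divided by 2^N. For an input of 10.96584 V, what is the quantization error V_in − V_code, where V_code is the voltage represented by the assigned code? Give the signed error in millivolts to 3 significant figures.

Range = 22 − (-22) = 44 V. LSB = 44 V / 2^12 ≈ 10.74 mV.
(10.96584 − (-22)) / LSB = 32.96584 × 4096/44 = 3068.8200. Nearest integer: k = 3069.
V_code = V_min + k × range/2^12 = -22 + 3069 × 44/4096 = 10.96777344 V.
Error = V_in − V_code = 10.96584 − (10.96777344) = −1.93 mV.

−1.93 mV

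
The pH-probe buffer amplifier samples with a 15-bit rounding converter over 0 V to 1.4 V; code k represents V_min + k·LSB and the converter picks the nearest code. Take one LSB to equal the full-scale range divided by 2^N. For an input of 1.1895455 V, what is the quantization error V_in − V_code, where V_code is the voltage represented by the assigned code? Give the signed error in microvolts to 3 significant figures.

Range is 1.4 V. LSB = 1.4 V / 2^15 ≈ 42.72 µV.
Position in LSBs: (1.1895455 − (0)) × 32768/1.4 = 27842.1621; rounding gives k = 27842.
Reconstructed level: 0 + 27842 × 1.4/32768 V = 1.1895385742 V.
e = 1.1895455 − (1.1895385742) = +6.93 µV.

+6.93 µV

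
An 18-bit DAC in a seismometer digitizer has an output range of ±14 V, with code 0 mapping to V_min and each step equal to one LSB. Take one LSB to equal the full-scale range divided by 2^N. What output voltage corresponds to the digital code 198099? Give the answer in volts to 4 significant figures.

The full-scale span is 14 − (-14) = 28 V. LSB = 28 V / 2^18.
V_out = -14 + 198099 × (28/262144) V
      = -14 V + 21.1593 V = 7.15926 V.

7.159 V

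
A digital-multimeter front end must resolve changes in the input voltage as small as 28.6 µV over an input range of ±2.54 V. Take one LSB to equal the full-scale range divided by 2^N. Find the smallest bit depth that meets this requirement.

Range = 2.54 − (-2.54) = 5.08 V.
5.08 V / 28.6 µV = 177600. Since 2^17 = 131072 and 2^18 = 262144, N = 18.

18 bits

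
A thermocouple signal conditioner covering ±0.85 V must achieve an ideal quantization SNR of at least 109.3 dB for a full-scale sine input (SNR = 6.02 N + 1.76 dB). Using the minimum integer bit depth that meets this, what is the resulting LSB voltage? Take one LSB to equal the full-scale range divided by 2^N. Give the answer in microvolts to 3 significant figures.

6.48 µV

Range = 0.85 − (-0.85) = 1.7 V.
6.02 N + 1.76 ≥ 109.3 gives N ≥ 17.864, so the minimum integer is 18.
One LSB is 1.7 V / 262144 = 6.48 µV.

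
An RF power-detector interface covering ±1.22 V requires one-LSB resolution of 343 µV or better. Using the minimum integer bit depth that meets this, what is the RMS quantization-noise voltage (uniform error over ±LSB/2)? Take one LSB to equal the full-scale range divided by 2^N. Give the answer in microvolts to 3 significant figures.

Range = 1.22 − (-1.22) = 2.44 V.
2.44 V / 343 µV = 7114. Since 2^12 = 4096 and 2^13 = 8192, N = 13.
LSB = 2.44 V ÷ 2^13 = 2.44/8192 V = 297.85 µV.
V_rms = LSB/√12 = 86.0 µV.

86.0 µV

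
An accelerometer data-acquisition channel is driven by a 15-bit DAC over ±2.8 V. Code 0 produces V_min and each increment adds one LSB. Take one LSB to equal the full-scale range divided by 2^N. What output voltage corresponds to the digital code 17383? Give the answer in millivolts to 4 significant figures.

170.7 mV

The full-scale span is 2.8 − (-2.8) = 5.6 V. LSB = 5.6 V / 2^15.
V_out = -2.8 + 17383 × (5.6/32768) V
      = -2.8 + 2.97073 = 0.170728 V.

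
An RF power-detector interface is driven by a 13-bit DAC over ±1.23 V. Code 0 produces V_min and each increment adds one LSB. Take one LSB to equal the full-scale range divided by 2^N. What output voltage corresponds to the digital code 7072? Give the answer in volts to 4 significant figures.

The full-scale span is 1.23 − (-1.23) = 2.46 V. LSB = 2.46 V / 2^13.
Output = V_min + (7072/8192) × range = -1.23 + 0.863281 × 2.46 V
      = -1.23 V + 2.12367 V = 0.893672 V.

0.8937 V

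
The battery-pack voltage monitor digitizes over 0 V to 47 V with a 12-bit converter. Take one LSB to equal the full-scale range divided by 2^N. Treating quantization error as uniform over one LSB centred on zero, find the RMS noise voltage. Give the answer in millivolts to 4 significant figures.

3.312 mV

Range is 47 V.
One LSB is 47 V / 4096 = 11.4746 mV.
V_rms = LSB/√12 = 11.4746 mV / √12 = 3.312 mV.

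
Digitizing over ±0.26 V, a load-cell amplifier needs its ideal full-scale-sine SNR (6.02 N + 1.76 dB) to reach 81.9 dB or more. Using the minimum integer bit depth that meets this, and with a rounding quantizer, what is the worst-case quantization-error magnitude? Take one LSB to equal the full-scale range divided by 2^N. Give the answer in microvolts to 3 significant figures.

Span: 0.26 V − (-0.26 V) = 0.52 V.
N ≥ (81.9 − 1.76)/6.02 = 13.312 → N_min = 14.
LSB = 0.52 V ÷ 2^14 = 0.52/16384 V = 31.738 µV.
|e|_max = LSB/2 = 15.9 µV.

15.9 µV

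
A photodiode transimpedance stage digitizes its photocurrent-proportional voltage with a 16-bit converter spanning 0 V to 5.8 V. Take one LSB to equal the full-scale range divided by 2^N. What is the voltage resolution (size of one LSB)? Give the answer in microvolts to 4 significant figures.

88.50 µV

Full-scale range = 5.8 V.
2^16 = 65536 levels.
One LSB is 5.8 V / 65536 = 88.50 µV.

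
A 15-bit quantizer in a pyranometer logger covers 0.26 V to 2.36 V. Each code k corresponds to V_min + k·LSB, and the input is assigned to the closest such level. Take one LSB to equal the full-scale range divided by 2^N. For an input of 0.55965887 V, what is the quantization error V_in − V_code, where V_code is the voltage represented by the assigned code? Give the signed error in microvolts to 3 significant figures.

Full-scale range = 2.36 V − (0.26 V) = 2.1 V. LSB = 2.1 V / 2^15 ≈ 64.09 µV.
Position in LSBs: (0.55965887 − (0.26)) × 32768/2.1 = 4675.8199; rounding gives k = 4676.
Reconstructed level: 0.26 + 4676 × 2.1/32768 V = 0.55967041016 V.
Error = V_in − V_code = 0.55965887 − (0.55967041016) = −11.5 µV.

−11.5 µV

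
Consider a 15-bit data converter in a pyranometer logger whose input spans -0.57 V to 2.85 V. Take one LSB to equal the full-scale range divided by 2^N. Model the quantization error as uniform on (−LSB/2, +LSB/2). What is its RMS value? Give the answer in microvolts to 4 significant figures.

The full-scale span is 2.85 − (-0.57) = 3.42 V.
LSB = 3.42 V / 2^15 = 104.370 µV.
V_rms = LSB/√12 = 104.370 µV / √12 = 30.13 µV.

30.13 µV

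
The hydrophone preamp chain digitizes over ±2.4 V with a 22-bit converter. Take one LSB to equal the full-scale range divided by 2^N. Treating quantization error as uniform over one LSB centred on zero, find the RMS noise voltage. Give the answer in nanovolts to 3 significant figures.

Range = 2.4 − (-2.4) = 4.8 V.
Step size = 4.8/4194304 V = 1.1444 µV.
For a uniform distribution on [−LSB/2, +LSB/2], V_rms = LSB/√12 = 1.1444 µV/3.4641 = 330 nV.

330 nV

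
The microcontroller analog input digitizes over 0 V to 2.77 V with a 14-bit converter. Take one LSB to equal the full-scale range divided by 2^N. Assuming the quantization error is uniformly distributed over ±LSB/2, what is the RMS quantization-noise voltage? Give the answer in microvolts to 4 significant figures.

Span = 2.77 V.
LSB = 2.77 V ÷ 2^14 = 2.77/16384 V = 169.067 µV.
RMS of a uniform error over width LSB is LSB/√12 = 48.81 µV.

48.81 µV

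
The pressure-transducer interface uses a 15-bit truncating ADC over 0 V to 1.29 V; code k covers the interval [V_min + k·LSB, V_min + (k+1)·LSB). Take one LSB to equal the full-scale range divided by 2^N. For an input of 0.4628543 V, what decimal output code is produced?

11757

Full-scale range = 1.29 V. LSB = 1.29 V / 2^15 ≈ 39.37 µV.
V_in − V_min = 0.4628543 − (0) = 0.4628543 V.
Divide by LSB: 0.4628543 × 32768/1.29 = 11757.2168.
Truncating gives code 11757.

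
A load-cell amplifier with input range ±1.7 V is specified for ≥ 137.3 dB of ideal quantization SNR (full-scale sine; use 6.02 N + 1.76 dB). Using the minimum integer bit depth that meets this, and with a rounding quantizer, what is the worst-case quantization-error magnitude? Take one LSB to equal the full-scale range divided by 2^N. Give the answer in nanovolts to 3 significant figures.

203 nV

Full-scale range = 1.7 V − (-1.7 V) = 3.4 V.
Required N = ⌈(137.3 − 1.76)/6.02⌉ = ⌈22.515⌉ = 23.
One LSB is 3.4 V / 8388608 = 405.31 nV.
|e|_max = LSB/2 = 203 nV.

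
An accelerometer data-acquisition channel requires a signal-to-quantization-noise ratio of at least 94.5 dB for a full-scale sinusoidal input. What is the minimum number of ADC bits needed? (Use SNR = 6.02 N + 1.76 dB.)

6.02 N + 1.76 ≥ 94.5 gives N ≥ 15.405, so the minimum integer is 16.

16 bits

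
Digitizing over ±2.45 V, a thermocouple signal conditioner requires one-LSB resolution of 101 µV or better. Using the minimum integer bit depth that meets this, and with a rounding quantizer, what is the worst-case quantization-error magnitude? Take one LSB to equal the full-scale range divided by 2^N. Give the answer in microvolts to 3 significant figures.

37.4 µV

Range = 2.45 − (-2.45) = 4.9 V.
Levels needed ≥ 4.9/101 µV = 48510. 2^16 = 65536 suffices, so N_min = 16.
Step size = 4.9/65536 V = 74.768 µV.
|e|_max = LSB/2 = 37.4 µV.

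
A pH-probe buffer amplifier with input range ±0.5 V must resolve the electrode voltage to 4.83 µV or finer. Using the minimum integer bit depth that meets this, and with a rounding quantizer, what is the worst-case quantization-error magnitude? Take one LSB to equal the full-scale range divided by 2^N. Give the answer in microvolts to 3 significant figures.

Range = 0.5 − (-0.5) = 1 V.
Need 2^N ≥ 1 V / 4.83 µV = 207000 → N_min = 18.
LSB = 1 V ÷ 2^18 = 1/262144 V = 3.8147 µV.
Half an LSB is 1.91 µV.

1.91 µV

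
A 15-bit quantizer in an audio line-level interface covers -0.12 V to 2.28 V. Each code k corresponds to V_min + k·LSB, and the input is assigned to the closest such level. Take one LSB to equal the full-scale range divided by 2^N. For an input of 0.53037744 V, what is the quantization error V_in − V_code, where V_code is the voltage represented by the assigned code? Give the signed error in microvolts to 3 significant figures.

−13.2 µV

Full-scale range = 2.28 V − (-0.12 V) = 2.4 V. LSB = 2.4 V / 2^15 ≈ 73.24 µV.
(V_in − V_min)/LSB = (0.53037744 − (-0.12)) × 32768/2.4 = 8879.8200 → nearest code k = 8880.
V_code = -0.12 + (8880/32768) × 2.4 = 0.53039062500 V.
e = 0.53037744 − (0.53039062500) = −13.2 µV.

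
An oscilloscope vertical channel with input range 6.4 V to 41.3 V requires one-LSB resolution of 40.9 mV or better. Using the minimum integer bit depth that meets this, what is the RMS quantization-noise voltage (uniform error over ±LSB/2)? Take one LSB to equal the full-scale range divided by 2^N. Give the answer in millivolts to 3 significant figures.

Range = 41.3 − (6.4) = 34.9 V.
34.9 V / 40.9 mV = 853.3. Since 2^9 = 512 and 2^10 = 1024, N = 10.
One LSB is 34.9 V / 1024 = 34.082 mV.
σ_q = LSB/√12 = 34.082 mV/3.4641 = 9.84 mV.

9.84 mV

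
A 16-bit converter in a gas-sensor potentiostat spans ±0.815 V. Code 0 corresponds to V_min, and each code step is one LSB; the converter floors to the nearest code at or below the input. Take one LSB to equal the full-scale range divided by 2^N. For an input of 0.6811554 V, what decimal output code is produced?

60154

The full-scale span is 0.815 − (-0.815) = 1.63 V. LSB = 1.63 V / 2^16 ≈ 24.87 µV.
(V_in − V_min) × 2^16/range = (0.6811554 − (-0.815)) × 65536/1.63 = 60154.626.
Floor → code = 60154.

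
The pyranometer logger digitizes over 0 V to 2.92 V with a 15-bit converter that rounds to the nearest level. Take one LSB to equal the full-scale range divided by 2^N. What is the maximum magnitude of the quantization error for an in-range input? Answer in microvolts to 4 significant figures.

44.56 µV

Full-scale range = 2.92 V.
Step size = 2.92/32768 V = 89.1113 µV.
Worst-case error for round-to-nearest is half an LSB: 44.56 µV.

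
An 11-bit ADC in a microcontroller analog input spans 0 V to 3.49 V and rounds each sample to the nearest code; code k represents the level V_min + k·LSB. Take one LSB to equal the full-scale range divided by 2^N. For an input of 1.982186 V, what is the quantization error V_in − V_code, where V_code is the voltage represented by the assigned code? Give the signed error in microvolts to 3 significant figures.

+316 µV

Span = 3.49 V. LSB = 3.49 V / 2^11 ≈ 1.704 mV.
Position in LSBs: (1.982186 − (0)) × 2048/3.49 = 1163.1854; rounding gives k = 1163.
V_code = 0 + (1163/2048) × 3.49 = 1.981870117 V.
e = 1.982186 − (1.981870117) = +316 µV.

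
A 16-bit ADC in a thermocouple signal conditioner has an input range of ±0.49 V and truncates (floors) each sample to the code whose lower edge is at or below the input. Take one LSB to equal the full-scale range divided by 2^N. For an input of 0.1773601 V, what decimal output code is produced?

44628

Span: 0.49 V − (-0.49 V) = 0.98 V. LSB = 0.98 V / 2^16 ≈ 14.95 µV.
(V_in − V_min) × 2^16/range = (0.1773601 − (-0.49)) × 65536/0.98 = 44628.685.
Floor → code = 44628.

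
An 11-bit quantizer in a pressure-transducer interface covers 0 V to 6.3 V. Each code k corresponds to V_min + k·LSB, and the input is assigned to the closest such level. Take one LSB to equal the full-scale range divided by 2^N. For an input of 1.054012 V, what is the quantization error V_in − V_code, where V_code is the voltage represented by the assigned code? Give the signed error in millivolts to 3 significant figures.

−1.11 mV

Full-scale range = 6.3 V. LSB = 6.3 V / 2^11 ≈ 3.076 mV.
(V_in − V_min)/LSB = (1.054012 − (0)) × 2048/6.3 = 342.6376 → nearest code k = 343.
V_code = V_min + k × range/2^11 = 0 + 343 × 6.3/2048 = 1.055126953 V.
V_in − V_code = 1.054012 − (1.055126953) = −1.11 mV.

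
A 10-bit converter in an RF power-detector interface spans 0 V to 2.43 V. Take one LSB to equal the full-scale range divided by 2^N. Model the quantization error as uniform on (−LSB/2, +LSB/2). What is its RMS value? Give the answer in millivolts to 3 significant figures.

Span = 2.43 V.
LSB = 2.43 V ÷ 2^10 = 2.43/1024 V = 2.3730 mV.
For a uniform distribution on [−LSB/2, +LSB/2], V_rms = LSB/√12 = 2.3730 mV/3.4641 = 0.685 mV.

0.685 mV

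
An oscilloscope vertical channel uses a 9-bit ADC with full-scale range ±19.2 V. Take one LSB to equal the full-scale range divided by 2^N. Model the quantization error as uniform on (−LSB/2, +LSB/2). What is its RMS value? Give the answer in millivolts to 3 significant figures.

21.7 mV

Span: 19.2 V − (-19.2 V) = 38.4 V.
LSB = 38.4 V / 2^9 = 75.000 mV.
RMS of a uniform error over width LSB is LSB/√12 = 21.7 mV.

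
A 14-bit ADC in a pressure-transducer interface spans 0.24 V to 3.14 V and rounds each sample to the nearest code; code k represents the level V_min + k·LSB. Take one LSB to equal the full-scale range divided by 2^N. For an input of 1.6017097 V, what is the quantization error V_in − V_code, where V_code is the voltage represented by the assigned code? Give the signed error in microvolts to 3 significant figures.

The full-scale span is 3.14 − (0.24) = 2.9 V. LSB = 2.9 V / 2^14 ≈ 177.0 µV.
Position in LSBs: (1.6017097 − (0.24)) × 16384/2.9 = 7693.1902; rounding gives k = 7693.
V_code = V_min + k × range/2^14 = 0.24 + 7693 × 2.9/16384 = 1.6016760254 V.
e = 1.6017097 − (1.6016760254) = +33.7 µV.

+33.7 µV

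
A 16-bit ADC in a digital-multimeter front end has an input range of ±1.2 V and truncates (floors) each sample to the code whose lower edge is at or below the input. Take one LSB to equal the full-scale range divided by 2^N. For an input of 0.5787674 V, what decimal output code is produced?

48572

Span: 1.2 V − (-1.2 V) = 2.4 V. LSB = 2.4 V / 2^16 ≈ 36.62 µV.
(V_in − V_min) × 2^16/range = (0.5787674 − (-1.2)) × 65536/2.4 = 48572.208.
Floor → code = 48572.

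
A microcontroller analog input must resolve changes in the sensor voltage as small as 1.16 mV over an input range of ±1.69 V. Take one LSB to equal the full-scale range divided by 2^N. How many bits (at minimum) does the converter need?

Range = 1.69 − (-1.69) = 3.38 V.
Need 2^N ≥ 3.38 V / 1.16 mV = 2914 → N_min = 12.

12 bits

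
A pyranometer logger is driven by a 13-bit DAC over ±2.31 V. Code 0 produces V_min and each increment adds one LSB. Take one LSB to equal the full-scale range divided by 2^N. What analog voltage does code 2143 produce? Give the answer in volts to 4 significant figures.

The full-scale span is 2.31 − (-2.31) = 4.62 V. LSB = 4.62 V / 2^13.
Output = V_min + (2143/8192) × range = -2.31 + 0.261597 × 4.62 V
      = -2.31 + 1.20858 = -1.10142 V.

-1.101 V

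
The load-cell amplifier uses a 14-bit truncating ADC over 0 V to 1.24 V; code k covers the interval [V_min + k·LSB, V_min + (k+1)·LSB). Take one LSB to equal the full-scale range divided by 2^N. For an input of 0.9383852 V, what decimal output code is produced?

V_FS = 1.24 V. LSB = 1.24 V / 2^14 ≈ 75.68 µV.
(V_in − V_min) × 2^14/range = (0.9383852 − (0)) × 16384/1.24 = 12398.793.
Floor → code = 12398.

12398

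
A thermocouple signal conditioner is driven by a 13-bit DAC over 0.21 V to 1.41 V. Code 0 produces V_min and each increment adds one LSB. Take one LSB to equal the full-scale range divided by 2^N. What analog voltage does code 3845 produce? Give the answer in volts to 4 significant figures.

The full-scale span is 1.41 − (0.21) = 1.2 V. LSB = 1.2 V / 2^13.
Output = V_min + (3845/8192) × range = 0.21 + 0.469360 × 1.2 V
      = 0.21 V + 0.563232 V = 0.773232 V.

0.7732 V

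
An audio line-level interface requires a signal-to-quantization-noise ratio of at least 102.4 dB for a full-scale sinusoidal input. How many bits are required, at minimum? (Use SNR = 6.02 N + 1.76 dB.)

Required N = ⌈(102.4 − 1.76)/6.02⌉ = ⌈16.718⌉ = 17.

17 bits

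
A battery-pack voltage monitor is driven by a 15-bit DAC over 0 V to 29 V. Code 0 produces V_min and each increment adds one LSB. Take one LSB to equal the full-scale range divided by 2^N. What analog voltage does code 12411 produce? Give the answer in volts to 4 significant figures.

Full-scale range = 29 V. LSB = 29 V / 2^15.
V_out = 0 + 12411 × (29/32768) V
      = 0 V + 10.9839 V = 10.9839 V.

10.98 V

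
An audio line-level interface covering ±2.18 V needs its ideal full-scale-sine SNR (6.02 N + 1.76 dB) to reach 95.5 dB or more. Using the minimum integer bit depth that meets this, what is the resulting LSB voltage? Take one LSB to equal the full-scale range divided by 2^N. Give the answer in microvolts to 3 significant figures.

66.5 µV

The full-scale span is 2.18 − (-2.18) = 4.36 V.
6.02 N + 1.76 ≥ 95.5 gives N ≥ 15.571, so the minimum integer is 16.
LSB = 4.36 V / 2^16 = 66.5 µV.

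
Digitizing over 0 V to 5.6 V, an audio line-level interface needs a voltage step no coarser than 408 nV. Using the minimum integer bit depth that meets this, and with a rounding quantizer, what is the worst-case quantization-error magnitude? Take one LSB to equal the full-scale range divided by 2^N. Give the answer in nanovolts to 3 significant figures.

167 nV

Full-scale range = 5.6 V.
Required number of levels: 5.6/408 nV = 1.3725e7; smallest N with 2^N ≥ that is 24.
LSB = 5.6 V / 2^24 = 333.79 nV.
|e|_max = LSB/2 = 167 nV.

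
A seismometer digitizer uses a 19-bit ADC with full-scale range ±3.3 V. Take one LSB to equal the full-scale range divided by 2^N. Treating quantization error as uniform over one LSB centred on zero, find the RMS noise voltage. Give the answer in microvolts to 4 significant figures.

3.634 µV

Span: 3.3 V − (-3.3 V) = 6.6 V.
One LSB is 6.6 V / 524288 = 12.5885 µV.
RMS of a uniform error over width LSB is LSB/√12 = 3.634 µV.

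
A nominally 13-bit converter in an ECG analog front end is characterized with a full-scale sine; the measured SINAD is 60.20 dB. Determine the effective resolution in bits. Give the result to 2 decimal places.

9.71 bits

Inverting SNR = 6.02 N + 1.76: N_eff = (60.20 − 1.76)/6.02 = 9.7076.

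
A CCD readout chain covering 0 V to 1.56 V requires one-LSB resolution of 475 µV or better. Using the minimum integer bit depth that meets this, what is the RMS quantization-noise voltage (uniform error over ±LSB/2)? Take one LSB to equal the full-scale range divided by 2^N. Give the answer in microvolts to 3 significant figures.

Range is 1.56 V.
1.56 V / 475 µV = 3284. Since 2^11 = 2048 and 2^12 = 4096, N = 12.
Step size = 1.56/4096 V = 380.86 µV.
σ_q = LSB/√12 = 380.86 µV/3.4641 = 110 µV.

110 µV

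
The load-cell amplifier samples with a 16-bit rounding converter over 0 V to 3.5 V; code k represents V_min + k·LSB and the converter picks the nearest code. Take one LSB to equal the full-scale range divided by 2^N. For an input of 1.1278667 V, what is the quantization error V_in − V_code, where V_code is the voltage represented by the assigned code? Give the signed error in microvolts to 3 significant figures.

−9.58 µV

Span = 3.5 V. LSB = 3.5 V / 2^16 ≈ 53.41 µV.
(V_in − V_min)/LSB = (1.1278667 − (0)) × 65536/3.5 = 21118.8206 → nearest code k = 21119.
V_code = 0 + (21119/65536) × 3.5 = 1.1278762817 V.
Error = V_in − V_code = 1.1278667 − (1.1278762817) = −9.58 µV.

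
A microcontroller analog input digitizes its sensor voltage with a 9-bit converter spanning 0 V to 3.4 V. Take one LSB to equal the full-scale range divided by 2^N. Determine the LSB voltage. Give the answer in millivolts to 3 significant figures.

6.64 mV

V_FS = 3.4 V.
Number of codes = 2^9 = 512.
Step size = 3.4/512 V = 6.64 mV.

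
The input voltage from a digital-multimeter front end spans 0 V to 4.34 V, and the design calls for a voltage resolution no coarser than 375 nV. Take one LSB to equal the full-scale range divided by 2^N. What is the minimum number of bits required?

24 bits

Full-scale range = 4.34 V.
Required number of levels: 4.34/375 nV = 1.1573e7; smallest N with 2^N ≥ that is 24.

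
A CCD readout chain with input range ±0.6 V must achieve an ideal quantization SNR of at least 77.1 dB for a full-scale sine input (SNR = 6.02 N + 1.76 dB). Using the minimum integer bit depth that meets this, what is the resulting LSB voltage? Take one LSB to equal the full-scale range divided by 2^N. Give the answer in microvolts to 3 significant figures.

146 µV

The full-scale span is 0.6 − (-0.6) = 1.2 V.
Solving 6.02 N ≥ 77.1 − 1.76: N ≥ 12.515. Round up → N = 13.
One LSB is 1.2 V / 8192 = 146 µV.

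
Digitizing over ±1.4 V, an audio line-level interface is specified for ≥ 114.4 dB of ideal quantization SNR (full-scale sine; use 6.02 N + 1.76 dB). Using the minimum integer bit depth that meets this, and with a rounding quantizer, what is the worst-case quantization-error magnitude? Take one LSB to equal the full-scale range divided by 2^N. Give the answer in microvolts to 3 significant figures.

The full-scale span is 1.4 − (-1.4) = 2.8 V.
N ≥ (114.4 − 1.76)/6.02 = 18.711 → N_min = 19.
LSB = 2.8 V / 2^19 = 5.3406 µV.
Half an LSB is 2.67 µV.

2.67 µV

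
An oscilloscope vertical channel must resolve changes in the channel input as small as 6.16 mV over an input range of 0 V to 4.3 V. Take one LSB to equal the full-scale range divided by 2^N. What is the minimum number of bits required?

10 bits

Range is 4.3 V.
Levels needed ≥ 4.3/6.16 mV = 698.1. 2^10 = 1024 suffices, so N_min = 10.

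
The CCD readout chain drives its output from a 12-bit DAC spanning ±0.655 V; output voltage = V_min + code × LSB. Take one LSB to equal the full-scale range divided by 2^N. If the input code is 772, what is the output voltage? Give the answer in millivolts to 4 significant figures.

Range = 0.655 − (-0.655) = 1.31 V. LSB = 1.31 V / 2^12.
V_out = -0.655 + 772 × (1.31/4096) V
      = -0.655 V + 0.246904 V = -0.408096 V.

-408.1 mV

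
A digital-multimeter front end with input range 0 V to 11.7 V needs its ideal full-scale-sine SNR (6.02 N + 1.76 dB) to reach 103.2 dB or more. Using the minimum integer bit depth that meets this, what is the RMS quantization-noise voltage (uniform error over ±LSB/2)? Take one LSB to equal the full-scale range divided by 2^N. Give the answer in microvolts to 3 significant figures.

Span = 11.7 V.
N ≥ (103.2 − 1.76)/6.02 = 16.850 → N_min = 17.
One LSB is 11.7 V / 131072 = 89.264 µV.
σ_q = LSB/√12 = 89.264 µV/3.4641 = 25.8 µV.

25.8 µV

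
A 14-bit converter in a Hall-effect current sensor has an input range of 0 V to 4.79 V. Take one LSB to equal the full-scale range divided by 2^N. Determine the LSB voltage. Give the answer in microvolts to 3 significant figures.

292 µV

V_FS = 4.79 V.
2^14 = 16384 levels.
LSB = 4.79 V / 2^14 = 292 µV.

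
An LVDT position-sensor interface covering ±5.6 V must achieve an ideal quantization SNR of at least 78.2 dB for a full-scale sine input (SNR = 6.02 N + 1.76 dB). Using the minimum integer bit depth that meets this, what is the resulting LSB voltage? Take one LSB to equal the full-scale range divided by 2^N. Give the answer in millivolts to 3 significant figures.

1.37 mV

Span: 5.6 V − (-5.6 V) = 11.2 V.
N ≥ (78.2 − 1.76)/6.02 = 12.698 → N_min = 13.
One LSB is 11.2 V / 8192 = 1.37 mV.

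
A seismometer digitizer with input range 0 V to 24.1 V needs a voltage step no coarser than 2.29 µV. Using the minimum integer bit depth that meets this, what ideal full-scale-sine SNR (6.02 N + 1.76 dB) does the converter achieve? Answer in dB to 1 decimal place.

Span = 24.1 V.
Need 2^N ≥ 24.1 V / 2.29 µV = 1.052e7 → N_min = 24.
6.02(24) + 1.76 = 146.24 dB.

146.2 dB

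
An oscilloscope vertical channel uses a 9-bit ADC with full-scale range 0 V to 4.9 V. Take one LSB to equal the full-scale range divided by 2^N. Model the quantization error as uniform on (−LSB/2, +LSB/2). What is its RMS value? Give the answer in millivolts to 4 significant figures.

Span = 4.9 V.
One LSB is 4.9 V / 512 = 9.57031 mV.
For a uniform distribution on [−LSB/2, +LSB/2], V_rms = LSB/√12 = 9.57031 mV/3.4641 = 2.763 mV.

2.763 mV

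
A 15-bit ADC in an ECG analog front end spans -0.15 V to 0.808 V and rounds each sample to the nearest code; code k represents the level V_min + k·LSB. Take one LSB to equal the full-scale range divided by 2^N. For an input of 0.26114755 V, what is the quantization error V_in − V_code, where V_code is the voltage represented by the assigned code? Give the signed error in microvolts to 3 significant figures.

+3.93 µV

Span: 0.808 V − (-0.15 V) = 0.958 V. LSB = 0.958 V / 2^15 ≈ 29.24 µV.
(V_in − V_min)/LSB = (0.26114755 − (-0.15)) × 32768/0.958 = 14063.1346 → nearest code k = 14063.
V_code = V_min + k × range/2^15 = -0.15 + 14063 × 0.958/32768 = 0.26114361572 V.
e = 0.26114755 − (0.26114361572) = +3.93 µV.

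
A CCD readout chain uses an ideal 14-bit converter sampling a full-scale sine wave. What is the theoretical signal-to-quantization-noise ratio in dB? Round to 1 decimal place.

SNR = 6.02·14 + 1.76 = 86.04 dB.

86.0 dB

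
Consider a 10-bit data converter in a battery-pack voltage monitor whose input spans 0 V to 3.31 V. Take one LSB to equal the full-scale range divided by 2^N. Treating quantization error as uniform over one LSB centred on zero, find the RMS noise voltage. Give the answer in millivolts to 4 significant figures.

0.9331 mV

Span = 3.31 V.
LSB = 3.31 V ÷ 2^10 = 3.31/1024 V = 3.23242 mV.
RMS of a uniform error over width LSB is LSB/√12 = 0.9331 mV.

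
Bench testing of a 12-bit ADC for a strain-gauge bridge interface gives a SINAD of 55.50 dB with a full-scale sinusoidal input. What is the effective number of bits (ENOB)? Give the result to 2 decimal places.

8.93 bits

(55.50 − 1.76) / 6.02 = 53.74/6.02 = 8.9269 effective bits.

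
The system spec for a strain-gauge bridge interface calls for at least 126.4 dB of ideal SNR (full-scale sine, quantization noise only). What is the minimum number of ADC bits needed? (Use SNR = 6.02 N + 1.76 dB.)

Required N = ⌈(126.4 − 1.76)/6.02⌉ = ⌈20.704⌉ = 21.

21 bits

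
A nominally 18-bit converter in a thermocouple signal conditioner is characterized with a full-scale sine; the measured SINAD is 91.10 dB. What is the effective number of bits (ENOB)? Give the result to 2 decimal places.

(91.10 − 1.76) / 6.02 = 89.34/6.02 = 14.8405 effective bits.

14.84 bits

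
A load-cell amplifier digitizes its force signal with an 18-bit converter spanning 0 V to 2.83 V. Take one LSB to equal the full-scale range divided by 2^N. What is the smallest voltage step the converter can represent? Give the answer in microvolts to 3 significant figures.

10.8 µV

Full-scale range = 2.83 V.
There are 2^18 = 262144 steps.
LSB = 2.83 V ÷ 2^18 = 2.83/262144 V = 10.8 µV.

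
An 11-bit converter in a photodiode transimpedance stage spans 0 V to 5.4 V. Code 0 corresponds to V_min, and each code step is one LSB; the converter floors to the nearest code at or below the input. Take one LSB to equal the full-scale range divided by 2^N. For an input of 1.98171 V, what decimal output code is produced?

Full-scale range = 5.4 V. LSB = 5.4 V / 2^11 ≈ 2.637 mV.
(V_in − V_min) × 2^11/range = (1.98171 − (0)) × 2048/5.4 = 751.582.
Floor → code = 751.

751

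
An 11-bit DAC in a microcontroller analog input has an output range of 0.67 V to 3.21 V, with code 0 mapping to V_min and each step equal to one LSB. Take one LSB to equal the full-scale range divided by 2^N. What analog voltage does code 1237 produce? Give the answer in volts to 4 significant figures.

2.204 V

Span: 3.21 V − (0.67 V) = 2.54 V. LSB = 2.54 V / 2^11.
V_out = 0.67 + 1237 × (2.54/2048) V
      = 0.67 + 1.53417 = 2.20417 V.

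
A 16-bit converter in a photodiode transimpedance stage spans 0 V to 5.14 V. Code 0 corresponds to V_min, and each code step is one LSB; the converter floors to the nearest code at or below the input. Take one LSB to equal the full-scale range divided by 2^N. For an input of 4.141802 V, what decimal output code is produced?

52808

Range is 5.14 V. LSB = 5.14 V / 2^16 ≈ 78.43 µV.
code = ⌊(V_in − V_min)/LSB⌋ = ⌊(V_in − V_min) × 2^16 / range⌋
     = ⌊(4.141802 − (0)) × 65536 / 5.14⌋ = ⌊4.141802 × 65536/5.14⌋
     = ⌊52808.781⌋ = 52808.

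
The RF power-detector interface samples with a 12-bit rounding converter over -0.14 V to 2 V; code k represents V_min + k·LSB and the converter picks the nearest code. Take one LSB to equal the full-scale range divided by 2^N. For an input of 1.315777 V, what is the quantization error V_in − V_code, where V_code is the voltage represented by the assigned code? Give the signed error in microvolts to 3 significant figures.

+201 µV

Full-scale range = 2 V − (-0.14 V) = 2.14 V. LSB = 2.14 V / 2^12 ≈ 0.5225 mV.
Position in LSBs: (1.315777 − (-0.14)) × 4096/2.14 = 2786.3844; rounding gives k = 2786.
V_code = -0.14 + (2786/4096) × 2.14 = 1.315576172 V.
e = 1.315777 − (1.315576172) = +201 µV.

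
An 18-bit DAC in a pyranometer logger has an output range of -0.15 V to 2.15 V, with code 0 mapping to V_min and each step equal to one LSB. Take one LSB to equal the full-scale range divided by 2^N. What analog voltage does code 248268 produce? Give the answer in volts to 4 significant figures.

2.028 V

Span: 2.15 V − (-0.15 V) = 2.3 V. LSB = 2.3 V / 2^18.
Output = V_min + (248268/262144) × range = -0.15 + 0.947067 × 2.3 V
      = -0.15 V + 2.17825 V = 2.02825 V.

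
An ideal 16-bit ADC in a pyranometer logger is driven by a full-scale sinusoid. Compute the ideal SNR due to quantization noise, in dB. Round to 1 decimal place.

98.1 dB

For an ideal N-bit converter with full-scale sine input, SNR = 6.02 N + 1.76 dB. SNR = 6.02 × 16 + 1.76 = 96.32 + 1.76 = 98.08 dB.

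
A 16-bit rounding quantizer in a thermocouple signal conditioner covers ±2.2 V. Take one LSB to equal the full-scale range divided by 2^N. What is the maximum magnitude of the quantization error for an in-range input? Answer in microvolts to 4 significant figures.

33.57 µV

Full-scale range = 2.2 V − (-2.2 V) = 4.4 V.
Step size = 4.4/65536 V = 67.1387 µV.
Worst-case error for round-to-nearest is half an LSB: 33.57 µV.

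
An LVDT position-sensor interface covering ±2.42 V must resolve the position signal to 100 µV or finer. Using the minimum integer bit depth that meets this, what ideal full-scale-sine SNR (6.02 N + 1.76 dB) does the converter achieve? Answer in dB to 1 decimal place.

98.1 dB

Span: 2.42 V − (-2.42 V) = 4.84 V.
Required number of levels: 4.84/100 µV = 48400; smallest N with 2^N ≥ that is 16.
6.02(16) + 1.76 = 98.08 dB.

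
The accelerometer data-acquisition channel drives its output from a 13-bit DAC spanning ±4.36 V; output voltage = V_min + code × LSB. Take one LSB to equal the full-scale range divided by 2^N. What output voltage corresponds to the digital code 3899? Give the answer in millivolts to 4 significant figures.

-209.7 mV

The full-scale span is 4.36 − (-4.36) = 8.72 V. LSB = 8.72 V / 2^13.
V_out = V_min + code × LSB = -4.36 V + 3899 × 8.72 V / 8192
      = -4.36 V + 4.15030 V = -0.209697 V.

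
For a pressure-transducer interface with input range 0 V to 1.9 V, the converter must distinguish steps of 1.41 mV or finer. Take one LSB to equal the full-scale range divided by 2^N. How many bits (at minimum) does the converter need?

Span = 1.9 V.
Levels needed ≥ 1.9/1.41 mV = 1348. 2^11 = 2048 suffices, so N_min = 11.

11 bits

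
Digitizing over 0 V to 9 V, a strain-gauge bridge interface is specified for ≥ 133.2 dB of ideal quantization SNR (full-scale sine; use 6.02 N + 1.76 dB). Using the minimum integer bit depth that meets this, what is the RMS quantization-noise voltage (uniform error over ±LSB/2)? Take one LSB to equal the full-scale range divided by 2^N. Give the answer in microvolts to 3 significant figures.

0.619 µV

Full-scale range = 9 V.
6.02 N + 1.76 ≥ 133.2 gives N ≥ 21.834, so the minimum integer is 22.
Step size = 9/4194304 V = 2.1458 µV.
σ_q = LSB/√12 = 2.1458 µV/3.4641 = 0.619 µV.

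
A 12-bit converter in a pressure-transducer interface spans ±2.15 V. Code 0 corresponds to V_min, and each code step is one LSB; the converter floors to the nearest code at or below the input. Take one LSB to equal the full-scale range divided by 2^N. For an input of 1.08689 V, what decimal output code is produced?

The full-scale span is 2.15 − (-2.15) = 4.3 V. LSB = 4.3 V / 2^12 ≈ 1.050 mV.
code = ⌊(V_in − V_min)/LSB⌋ = ⌊(V_in − V_min) × 2^12 / range⌋
     = ⌊(1.08689 − (-2.15)) × 4096 / 4.3⌋ = ⌊3.23689 × 4096/4.3⌋
     = ⌊3083.326⌋ = 3083.

3083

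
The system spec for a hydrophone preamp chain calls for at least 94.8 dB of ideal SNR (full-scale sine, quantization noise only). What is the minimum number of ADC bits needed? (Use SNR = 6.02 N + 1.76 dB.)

N ≥ (94.8 − 1.76)/6.02 = 15.455 → N_min = 16.

16 bits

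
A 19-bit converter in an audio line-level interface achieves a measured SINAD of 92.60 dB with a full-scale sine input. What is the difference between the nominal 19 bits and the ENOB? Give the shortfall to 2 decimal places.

3.91 bits

N_eff = (92.60 − 1.76)/6.02 = 15.0897 bits.
Lost resolution: 19 − 15.0897 = 3.9103 bits.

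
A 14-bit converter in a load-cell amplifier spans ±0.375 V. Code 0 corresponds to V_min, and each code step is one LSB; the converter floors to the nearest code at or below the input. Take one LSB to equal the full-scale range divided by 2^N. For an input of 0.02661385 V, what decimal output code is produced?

The full-scale span is 0.375 − (-0.375) = 0.75 V. LSB = 0.75 V / 2^14 ≈ 45.78 µV.
V_in − V_min = 0.02661385 − (-0.375) = 0.40161385 V.
Divide by LSB: 0.40161385 × 16384/0.75 = 8773.3884.
Truncating gives code 8773.

8773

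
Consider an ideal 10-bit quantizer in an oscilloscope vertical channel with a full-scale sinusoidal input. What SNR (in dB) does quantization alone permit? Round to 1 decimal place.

SNR = 6.02·10 + 1.76 = 61.96 dB.

62.0 dB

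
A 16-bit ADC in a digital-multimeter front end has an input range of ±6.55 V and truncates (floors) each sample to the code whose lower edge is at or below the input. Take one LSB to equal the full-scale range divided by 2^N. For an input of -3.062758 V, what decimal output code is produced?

17445

Span: 6.55 V − (-6.55 V) = 13.1 V. LSB = 13.1 V / 2^16 ≈ 199.9 µV.
(V_in − V_min) × 2^16/range = (-3.062758 − (-6.55)) × 65536/13.1 = 17445.793.
Floor → code = 17445.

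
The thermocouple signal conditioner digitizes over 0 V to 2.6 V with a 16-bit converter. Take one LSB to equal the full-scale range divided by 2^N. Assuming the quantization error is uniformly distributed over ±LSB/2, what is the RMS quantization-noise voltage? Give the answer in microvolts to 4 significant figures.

Full-scale range = 2.6 V.
One LSB is 2.6 V / 65536 = 39.6729 µV.
RMS of a uniform error over width LSB is LSB/√12 = 11.45 µV.

11.45 µV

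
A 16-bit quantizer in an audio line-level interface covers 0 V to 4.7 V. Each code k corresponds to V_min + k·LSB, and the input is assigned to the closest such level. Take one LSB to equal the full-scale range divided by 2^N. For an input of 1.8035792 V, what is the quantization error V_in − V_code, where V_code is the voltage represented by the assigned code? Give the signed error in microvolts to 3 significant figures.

−14.2 µV

Range is 4.7 V. LSB = 4.7 V / 2^16 ≈ 71.72 µV.
Position in LSBs: (1.8035792 − (0)) × 65536/4.7 = 25148.8014; rounding gives k = 25149.
V_code = 0 + (25149/65536) × 4.7 = 1.8035934448 V.
e = 1.8035792 − (1.8035934448) = −14.2 µV.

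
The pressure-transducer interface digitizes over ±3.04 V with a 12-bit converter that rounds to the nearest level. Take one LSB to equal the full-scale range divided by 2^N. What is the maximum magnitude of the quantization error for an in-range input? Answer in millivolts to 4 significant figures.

The full-scale span is 3.04 − (-3.04) = 6.08 V.
LSB = 6.08 V ÷ 2^12 = 6.08/4096 V = 1.48438 mV.
|e|_max = LSB/2 = 0.7422 mV.

0.7422 mV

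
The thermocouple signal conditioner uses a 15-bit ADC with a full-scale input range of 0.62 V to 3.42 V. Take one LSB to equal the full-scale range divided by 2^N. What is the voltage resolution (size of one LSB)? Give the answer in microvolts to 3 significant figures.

Full-scale range = 3.42 V − (0.62 V) = 2.8 V.
Number of codes = 2^15 = 32768.
One LSB is 2.8 V / 32768 = 85.4 µV.

85.4 µV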